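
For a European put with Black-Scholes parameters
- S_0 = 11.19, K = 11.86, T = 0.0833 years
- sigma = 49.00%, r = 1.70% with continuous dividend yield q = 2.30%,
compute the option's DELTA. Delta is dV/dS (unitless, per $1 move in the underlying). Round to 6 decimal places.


d1 = -0.3440081907; d2 = -0.4854307136
phi(d1) = 0.3760213517; exp(-qT) = 0.9980859342; exp(-rT) = 0.9985849022
N(-d1) = 0.6345799368
Delta = -exp(-qT) * N(-d1) = -0.9980859342 * 0.6345799368 = -0.633365

Answer: Delta = -0.633365


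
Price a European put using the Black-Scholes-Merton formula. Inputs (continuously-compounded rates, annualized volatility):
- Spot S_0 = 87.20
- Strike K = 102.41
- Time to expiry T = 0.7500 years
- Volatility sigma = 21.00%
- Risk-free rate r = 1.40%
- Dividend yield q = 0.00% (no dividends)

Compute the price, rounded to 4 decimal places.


Answer: Price = 16.0969

Derivation:
d1 = (ln(S/K) + (r - q + 0.5*sigma^2) * T) / (sigma * sqrt(T)) = -0.73539321
d2 = d1 - sigma * sqrt(T) = -0.91725855
exp(-rT) = 0.98955493; exp(-qT) = 1.00000000
P = K * exp(-rT) * N(-d2) - S_0 * exp(-qT) * N(-d1)
N(-d1) = 0.76894997; N(-d2) = 0.82049641
P = 102.4100 * 0.98955493 * 0.82049641 - 87.2000 * 1.00000000 * 0.76894997 = 16.0969


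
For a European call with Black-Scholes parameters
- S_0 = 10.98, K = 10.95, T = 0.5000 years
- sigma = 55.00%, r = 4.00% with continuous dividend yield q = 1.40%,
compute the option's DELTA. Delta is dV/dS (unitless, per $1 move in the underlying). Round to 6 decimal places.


Answer: Delta = 0.588728

Derivation:
d1 = 0.2349162486; d2 = -0.1539924810
phi(d1) = 0.3880848199; exp(-qT) = 0.9930244429; exp(-rT) = 0.9801986733
N(d1) = 0.5928631311
Delta = exp(-qT) * N(d1) = 0.9930244429 * 0.5928631311 = 0.588728


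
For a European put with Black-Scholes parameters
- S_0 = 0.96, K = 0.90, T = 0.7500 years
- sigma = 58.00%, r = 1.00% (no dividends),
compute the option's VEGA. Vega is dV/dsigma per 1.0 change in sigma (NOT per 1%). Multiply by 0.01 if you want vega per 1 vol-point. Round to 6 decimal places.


d1 = 0.3945661932; d2 = -0.1077285410
phi(d1) = 0.3690660057; exp(-qT) = 1.0000000000; exp(-rT) = 0.9925280548
Vega = S * exp(-qT) * phi(d1) * sqrt(T) = 0.9600 * 1.0000000000 * 0.3690660057 * 0.8660254038 = 0.306836

Answer: Vega = 0.306836


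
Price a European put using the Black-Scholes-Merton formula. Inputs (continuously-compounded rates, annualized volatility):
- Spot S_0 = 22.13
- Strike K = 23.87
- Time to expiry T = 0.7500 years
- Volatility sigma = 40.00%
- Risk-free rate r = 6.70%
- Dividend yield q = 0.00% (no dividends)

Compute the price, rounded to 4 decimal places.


d1 = (ln(S/K) + (r - q + 0.5*sigma^2) * T) / (sigma * sqrt(T)) = 0.09977107
d2 = d1 - sigma * sqrt(T) = -0.24663909
exp(-rT) = 0.95099165; exp(-qT) = 1.00000000
P = K * exp(-rT) * N(-d2) - S_0 * exp(-qT) * N(-d1)
N(-d1) = 0.46026304; N(-d2) = 0.59740622
P = 23.8700 * 0.95099165 * 0.59740622 - 22.1300 * 1.00000000 * 0.46026304 = 3.3756

Answer: Price = 3.3756


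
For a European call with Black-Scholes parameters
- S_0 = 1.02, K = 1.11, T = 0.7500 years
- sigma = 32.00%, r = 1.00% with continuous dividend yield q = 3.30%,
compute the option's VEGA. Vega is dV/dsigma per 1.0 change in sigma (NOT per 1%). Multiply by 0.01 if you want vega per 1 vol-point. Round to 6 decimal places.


Answer: Vega = 0.334907

Derivation:
d1 = -0.2288017034; d2 = -0.5059298326
phi(d1) = 0.3886354027; exp(-qT) = 0.9755537700; exp(-rT) = 0.9925280548
Vega = S * exp(-qT) * phi(d1) * sqrt(T) = 1.0200 * 0.9755537700 * 0.3886354027 * 0.8660254038 = 0.334907


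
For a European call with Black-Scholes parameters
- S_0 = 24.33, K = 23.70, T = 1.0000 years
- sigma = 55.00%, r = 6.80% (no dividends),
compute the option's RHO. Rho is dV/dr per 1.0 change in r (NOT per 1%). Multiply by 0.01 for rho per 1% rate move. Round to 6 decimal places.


Answer: Rho = 10.156927

Derivation:
d1 = 0.4463365612; d2 = -0.1036634388
phi(d1) = 0.3611193752; exp(-qT) = 1.0000000000; exp(-rT) = 0.9342604736
N(d2) = 0.4587182209
Rho = K*T*exp(-rT)*N(d2) = 23.7000 * 1.0000 * 0.9342604736 * 0.4587182209 = 10.156927


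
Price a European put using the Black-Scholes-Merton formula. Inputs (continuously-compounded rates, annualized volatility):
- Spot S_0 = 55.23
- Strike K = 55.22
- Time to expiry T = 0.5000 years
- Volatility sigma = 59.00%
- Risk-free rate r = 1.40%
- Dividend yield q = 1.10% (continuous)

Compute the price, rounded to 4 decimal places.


Answer: Price = 9.0223

Derivation:
d1 = (ln(S/K) + (r - q + 0.5*sigma^2) * T) / (sigma * sqrt(T)) = 0.21262600
d2 = d1 - sigma * sqrt(T) = -0.20456700
exp(-rT) = 0.99302444; exp(-qT) = 0.99451510
P = K * exp(-rT) * N(-d2) - S_0 * exp(-qT) * N(-d1)
N(-d1) = 0.41580935; N(-d2) = 0.58104478
P = 55.2200 * 0.99302444 * 0.58104478 - 55.2300 * 0.99451510 * 0.41580935 = 9.0223


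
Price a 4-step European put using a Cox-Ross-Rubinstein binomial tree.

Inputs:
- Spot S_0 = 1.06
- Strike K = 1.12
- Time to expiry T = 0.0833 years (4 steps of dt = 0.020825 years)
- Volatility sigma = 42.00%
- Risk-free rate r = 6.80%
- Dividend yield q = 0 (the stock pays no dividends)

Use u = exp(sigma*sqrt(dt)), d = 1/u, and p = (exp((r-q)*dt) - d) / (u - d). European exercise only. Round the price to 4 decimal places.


dt = T/N = 0.020825
u = exp(sigma*sqrt(dt)) = 1.062484; d = 1/u = 0.941191
p = (exp((r-q)*dt) - d) / (u - d) = 0.496535
Discount per step: exp(-r*dt) = 0.998585
Stock lattice S(k, i) with i counting down-moves:
  k=0: S(0,0) = 1.0600
  k=1: S(1,0) = 1.1262; S(1,1) = 0.9977
  k=2: S(2,0) = 1.1966; S(2,1) = 1.0600; S(2,2) = 0.9390
  k=3: S(3,0) = 1.2714; S(3,1) = 1.1262; S(3,2) = 0.9977; S(3,3) = 0.8838
  k=4: S(4,0) = 1.3508; S(4,1) = 1.1966; S(4,2) = 1.0600; S(4,3) = 0.9390; S(4,4) = 0.8318
Terminal payoffs V(N, i) = max(K - S_T, 0):
  V(4,0) = 0.000000; V(4,1) = 0.000000; V(4,2) = 0.060000; V(4,3) = 0.181010; V(4,4) = 0.288205
Backward induction: V(k, i) = exp(-r*dt) * [p * V(k+1, i) + (1-p) * V(k+1, i+1)].
  V(3,0) = exp(-r*dt) * [p*0.000000 + (1-p)*0.000000] = 0.000000
  V(3,1) = exp(-r*dt) * [p*0.000000 + (1-p)*0.060000] = 0.030165
  V(3,2) = exp(-r*dt) * [p*0.060000 + (1-p)*0.181010] = 0.120753
  V(3,3) = exp(-r*dt) * [p*0.181010 + (1-p)*0.288205] = 0.234647
  V(2,0) = exp(-r*dt) * [p*0.000000 + (1-p)*0.030165] = 0.015166
  V(2,1) = exp(-r*dt) * [p*0.030165 + (1-p)*0.120753] = 0.075666
  V(2,2) = exp(-r*dt) * [p*0.120753 + (1-p)*0.234647] = 0.177842
  V(1,0) = exp(-r*dt) * [p*0.015166 + (1-p)*0.075666] = 0.045561
  V(1,1) = exp(-r*dt) * [p*0.075666 + (1-p)*0.177842] = 0.126928
  V(0,0) = exp(-r*dt) * [p*0.045561 + (1-p)*0.126928] = 0.086404

Answer: Price = V(0,0) = 0.0864


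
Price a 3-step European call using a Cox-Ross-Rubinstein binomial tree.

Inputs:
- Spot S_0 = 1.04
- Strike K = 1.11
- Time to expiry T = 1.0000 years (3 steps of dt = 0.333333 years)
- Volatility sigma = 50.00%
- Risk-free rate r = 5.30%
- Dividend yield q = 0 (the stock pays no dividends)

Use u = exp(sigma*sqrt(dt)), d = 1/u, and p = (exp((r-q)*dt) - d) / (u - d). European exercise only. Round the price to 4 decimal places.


dt = T/N = 0.333333
u = exp(sigma*sqrt(dt)) = 1.334658; d = 1/u = 0.749256
p = (exp((r-q)*dt) - d) / (u - d) = 0.458775
Discount per step: exp(-r*dt) = 0.982488
Stock lattice S(k, i) with i counting down-moves:
  k=0: S(0,0) = 1.0400
  k=1: S(1,0) = 1.3880; S(1,1) = 0.7792
  k=2: S(2,0) = 1.8526; S(2,1) = 1.0400; S(2,2) = 0.5838
  k=3: S(3,0) = 2.4725; S(3,1) = 1.3880; S(3,2) = 0.7792; S(3,3) = 0.4374
Terminal payoffs V(N, i) = max(S_T - K, 0):
  V(3,0) = 1.362540; V(3,1) = 0.278044; V(3,2) = 0.000000; V(3,3) = 0.000000
Backward induction: V(k, i) = exp(-r*dt) * [p * V(k+1, i) + (1-p) * V(k+1, i+1)].
  V(2,0) = exp(-r*dt) * [p*1.362540 + (1-p)*0.278044] = 0.762002
  V(2,1) = exp(-r*dt) * [p*0.278044 + (1-p)*0.000000] = 0.125326
  V(2,2) = exp(-r*dt) * [p*0.000000 + (1-p)*0.000000] = 0.000000
  V(1,0) = exp(-r*dt) * [p*0.762002 + (1-p)*0.125326] = 0.410108
  V(1,1) = exp(-r*dt) * [p*0.125326 + (1-p)*0.000000] = 0.056490
  V(0,0) = exp(-r*dt) * [p*0.410108 + (1-p)*0.056490] = 0.214891

Answer: Price = V(0,0) = 0.2149


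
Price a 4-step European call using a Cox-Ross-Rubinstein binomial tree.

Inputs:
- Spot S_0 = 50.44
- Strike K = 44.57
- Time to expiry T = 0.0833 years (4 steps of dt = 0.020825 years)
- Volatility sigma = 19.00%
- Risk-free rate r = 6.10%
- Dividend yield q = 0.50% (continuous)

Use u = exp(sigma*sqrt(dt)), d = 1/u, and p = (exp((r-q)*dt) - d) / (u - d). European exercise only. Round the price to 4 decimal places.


Answer: Price = V(0,0) = 6.0749

Derivation:
dt = T/N = 0.020825
u = exp(sigma*sqrt(dt)) = 1.027798; d = 1/u = 0.972954
p = (exp((r-q)*dt) - d) / (u - d) = 0.514422
Discount per step: exp(-r*dt) = 0.998730
Stock lattice S(k, i) with i counting down-moves:
  k=0: S(0,0) = 50.4400
  k=1: S(1,0) = 51.8421; S(1,1) = 49.0758
  k=2: S(2,0) = 53.2832; S(2,1) = 50.4400; S(2,2) = 47.7485
  k=3: S(3,0) = 54.7644; S(3,1) = 51.8421; S(3,2) = 49.0758; S(3,3) = 46.4571
  k=4: S(4,0) = 56.2867; S(4,1) = 53.2832; S(4,2) = 50.4400; S(4,3) = 47.7485; S(4,4) = 45.2006
Terminal payoffs V(N, i) = max(S_T - K, 0):
  V(4,0) = 11.716748; V(4,1) = 8.713239; V(4,2) = 5.870000; V(4,3) = 3.178479; V(4,4) = 0.630579
Backward induction: V(k, i) = exp(-r*dt) * [p * V(k+1, i) + (1-p) * V(k+1, i+1)].
  V(3,0) = exp(-r*dt) * [p*11.716748 + (1-p)*8.713239] = 10.245287
  V(3,1) = exp(-r*dt) * [p*8.713239 + (1-p)*5.870000] = 7.323316
  V(3,2) = exp(-r*dt) * [p*5.870000 + (1-p)*3.178479] = 4.557264
  V(3,3) = exp(-r*dt) * [p*3.178479 + (1-p)*0.630579] = 1.938810
  V(2,0) = exp(-r*dt) * [p*10.245287 + (1-p)*7.323316] = 8.815237
  V(2,1) = exp(-r*dt) * [p*7.323316 + (1-p)*4.557264] = 5.972590
  V(2,2) = exp(-r*dt) * [p*4.557264 + (1-p)*1.938810] = 3.281629
  V(1,0) = exp(-r*dt) * [p*8.815237 + (1-p)*5.972590] = 7.425472
  V(1,1) = exp(-r*dt) * [p*5.972590 + (1-p)*3.281629] = 4.659995
  V(0,0) = exp(-r*dt) * [p*7.425472 + (1-p)*4.659995] = 6.074895


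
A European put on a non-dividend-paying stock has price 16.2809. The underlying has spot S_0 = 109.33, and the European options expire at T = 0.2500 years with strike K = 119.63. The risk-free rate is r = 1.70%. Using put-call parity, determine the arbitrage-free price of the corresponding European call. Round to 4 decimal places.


Answer: Call price = 6.4882

Derivation:
Put-call parity: C - P = S_0 * exp(-qT) - K * exp(-rT).
S_0 * exp(-qT) = 109.3300 * 1.00000000 = 109.33000000
K * exp(-rT) = 119.6300 * 0.99575902 = 119.12265138
C = P + S*exp(-qT) - K*exp(-rT)
C = 16.2809 + 109.33000000 - 119.12265138 = 6.4882


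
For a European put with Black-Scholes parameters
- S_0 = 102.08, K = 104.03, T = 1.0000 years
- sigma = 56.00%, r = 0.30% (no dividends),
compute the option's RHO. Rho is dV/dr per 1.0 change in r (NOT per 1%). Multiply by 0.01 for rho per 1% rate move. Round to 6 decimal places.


Answer: Rho = -64.421930

Derivation:
d1 = 0.2515669652; d2 = -0.3084330348
phi(d1) = 0.3865161981; exp(-qT) = 1.0000000000; exp(-rT) = 0.9970044955
N(-d2) = 0.6211235759
Rho = -K*T*exp(-rT)*N(-d2) = -104.0300 * 1.0000 * 0.9970044955 * 0.6211235759 = -64.421930


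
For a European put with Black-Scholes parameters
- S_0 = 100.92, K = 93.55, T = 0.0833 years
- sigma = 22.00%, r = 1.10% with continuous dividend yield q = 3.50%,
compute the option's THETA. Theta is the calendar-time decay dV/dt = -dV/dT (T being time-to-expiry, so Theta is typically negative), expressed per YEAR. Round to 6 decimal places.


Answer: Theta = -7.772455

Derivation:
d1 = 1.1945467139; d2 = 1.1310508873
phi(d1) = 0.1954580581; exp(-qT) = 0.9970887459; exp(-rT) = 0.9990841197
Theta = -S*exp(-qT)*phi(d1)*sigma/(2*sqrt(T)) + r*K*exp(-rT)*N(-d2) - q*S*exp(-qT)*N(-d1)
N(-d1) = 0.1161320895; N(-d2) = 0.1290168369; sqrt(T) = 0.2886173938
Term 1 = -100.9200 * 0.9970887459 * 0.1954580581 * 0.2200 / (2 * 0.2886173938) = -7.4960904873
Term 2 = 0.0110 * 93.5500 * 0.9990841197 * 0.1290168369 = 0.1326431794
Term 3 = -0.0350 * 100.9200 * 0.9970887459 * 0.1161320895 = -0.4090075650
Theta = -7.4960904873 + (0.1326431794) + (-0.4090075650) = -7.772455


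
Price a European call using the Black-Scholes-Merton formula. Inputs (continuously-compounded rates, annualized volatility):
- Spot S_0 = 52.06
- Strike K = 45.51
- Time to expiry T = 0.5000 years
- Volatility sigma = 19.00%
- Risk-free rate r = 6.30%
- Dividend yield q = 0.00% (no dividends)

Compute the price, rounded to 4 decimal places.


d1 = (ln(S/K) + (r - q + 0.5*sigma^2) * T) / (sigma * sqrt(T)) = 1.30248933
d2 = d1 - sigma * sqrt(T) = 1.16813904
exp(-rT) = 0.96899096; exp(-qT) = 1.00000000
C = S_0 * exp(-qT) * N(d1) - K * exp(-rT) * N(d2)
N(d1) = 0.90362542; N(d2) = 0.87862466
C = 52.0600 * 1.00000000 * 0.90362542 - 45.5100 * 0.96899096 * 0.87862466 = 8.2965

Answer: Price = 8.2965


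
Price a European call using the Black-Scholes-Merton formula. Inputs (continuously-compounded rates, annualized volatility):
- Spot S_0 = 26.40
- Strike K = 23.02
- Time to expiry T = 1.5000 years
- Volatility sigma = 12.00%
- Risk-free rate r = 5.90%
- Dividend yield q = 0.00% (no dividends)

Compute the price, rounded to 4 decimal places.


d1 = (ln(S/K) + (r - q + 0.5*sigma^2) * T) / (sigma * sqrt(T)) = 1.60782198
d2 = d1 - sigma * sqrt(T) = 1.46085260
exp(-rT) = 0.91530311; exp(-qT) = 1.00000000
C = S_0 * exp(-qT) * N(d1) - K * exp(-rT) * N(d2)
N(d1) = 0.94606291; N(d2) = 0.92797205
C = 26.4000 * 1.00000000 * 0.94606291 - 23.0200 * 0.91530311 * 0.92797205 = 5.4234

Answer: Price = 5.4234


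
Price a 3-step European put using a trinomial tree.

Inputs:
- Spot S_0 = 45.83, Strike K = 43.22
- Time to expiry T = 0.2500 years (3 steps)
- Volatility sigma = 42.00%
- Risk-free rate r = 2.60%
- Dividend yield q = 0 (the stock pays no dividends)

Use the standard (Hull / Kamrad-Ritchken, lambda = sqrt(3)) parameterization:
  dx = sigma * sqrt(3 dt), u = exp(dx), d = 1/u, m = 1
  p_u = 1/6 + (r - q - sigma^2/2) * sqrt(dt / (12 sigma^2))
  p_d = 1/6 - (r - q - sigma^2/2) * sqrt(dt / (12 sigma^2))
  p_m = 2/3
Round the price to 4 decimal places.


dt = T/N = 0.083333; dx = sigma*sqrt(3*dt) = 0.210000
u = exp(dx) = 1.233678; d = 1/u = 0.810584
p_u = 0.154325, p_m = 0.666667, p_d = 0.179008
Discount per step: exp(-r*dt) = 0.997836
Stock lattice S(k, j) with j the centered position index:
  k=0: S(0,+0) = 45.8300
  k=1: S(1,-1) = 37.1491; S(1,+0) = 45.8300; S(1,+1) = 56.5395
  k=2: S(2,-2) = 30.1125; S(2,-1) = 37.1491; S(2,+0) = 45.8300; S(2,+1) = 56.5395; S(2,+2) = 69.7515
  k=3: S(3,-3) = 24.4087; S(3,-2) = 30.1125; S(3,-1) = 37.1491; S(3,+0) = 45.8300; S(3,+1) = 56.5395; S(3,+2) = 69.7515; S(3,+3) = 86.0509
Terminal payoffs V(N, j) = max(K - S_T, 0):
  V(3,-3) = 18.811318; V(3,-2) = 13.107544; V(3,-1) = 6.070924; V(3,+0) = 0.000000; V(3,+1) = 0.000000; V(3,+2) = 0.000000; V(3,+3) = 0.000000
Backward induction: V(k, j) = exp(-r*dt) * [p_u * V(k+1, j+1) + p_m * V(k+1, j) + p_d * V(k+1, j-1)]
  V(2,-2) = exp(-r*dt) * [p_u*6.070924 + p_m*13.107544 + p_d*18.811318] = 13.014407
  V(2,-1) = exp(-r*dt) * [p_u*0.000000 + p_m*6.070924 + p_d*13.107544] = 6.379799
  V(2,+0) = exp(-r*dt) * [p_u*0.000000 + p_m*0.000000 + p_d*6.070924] = 1.084392
  V(2,+1) = exp(-r*dt) * [p_u*0.000000 + p_m*0.000000 + p_d*0.000000] = 0.000000
  V(2,+2) = exp(-r*dt) * [p_u*0.000000 + p_m*0.000000 + p_d*0.000000] = 0.000000
  V(1,-1) = exp(-r*dt) * [p_u*1.084392 + p_m*6.379799 + p_d*13.014407] = 6.735621
  V(1,+0) = exp(-r*dt) * [p_u*0.000000 + p_m*1.084392 + p_d*6.379799] = 1.860926
  V(1,+1) = exp(-r*dt) * [p_u*0.000000 + p_m*0.000000 + p_d*1.084392] = 0.193695
  V(0,+0) = exp(-r*dt) * [p_u*0.193695 + p_m*1.860926 + p_d*6.735621] = 2.470880

Answer: Price = V(0,0) = 2.4709


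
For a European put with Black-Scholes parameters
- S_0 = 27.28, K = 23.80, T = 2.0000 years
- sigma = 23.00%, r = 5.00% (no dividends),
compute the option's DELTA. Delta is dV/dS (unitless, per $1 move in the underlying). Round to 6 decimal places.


Answer: Delta = -0.186833

Derivation:
d1 = 0.8896271890; d2 = 0.5643580696
phi(d1) = 0.2685664792; exp(-qT) = 1.0000000000; exp(-rT) = 0.9048374180
N(-d1) = 0.1868330510
Delta = -exp(-qT) * N(-d1) = -1.0000000000 * 0.1868330510 = -0.186833


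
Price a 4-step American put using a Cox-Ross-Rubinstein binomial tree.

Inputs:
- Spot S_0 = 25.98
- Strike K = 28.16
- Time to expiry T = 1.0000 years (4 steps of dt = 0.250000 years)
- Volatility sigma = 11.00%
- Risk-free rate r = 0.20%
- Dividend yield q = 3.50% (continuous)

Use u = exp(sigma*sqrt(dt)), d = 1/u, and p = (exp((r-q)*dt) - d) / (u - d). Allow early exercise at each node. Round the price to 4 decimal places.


dt = T/N = 0.250000
u = exp(sigma*sqrt(dt)) = 1.056541; d = 1/u = 0.946485
p = (exp((r-q)*dt) - d) / (u - d) = 0.411600
Discount per step: exp(-r*dt) = 0.999500
Stock lattice S(k, i) with i counting down-moves:
  k=0: S(0,0) = 25.9800
  k=1: S(1,0) = 27.4489; S(1,1) = 24.5897
  k=2: S(2,0) = 29.0009; S(2,1) = 25.9800; S(2,2) = 23.2738
  k=3: S(3,0) = 30.6406; S(3,1) = 27.4489; S(3,2) = 24.5897; S(3,3) = 22.0283
  k=4: S(4,0) = 32.3731; S(4,1) = 29.0009; S(4,2) = 25.9800; S(4,3) = 23.2738; S(4,4) = 20.8494
Terminal payoffs V(N, i) = max(K - S_T, 0):
  V(4,0) = 0.000000; V(4,1) = 0.000000; V(4,2) = 2.180000; V(4,3) = 4.886229; V(4,4) = 7.310562
Backward induction: V(k, i) = exp(-r*dt) * [p * V(k+1, i) + (1-p) * V(k+1, i+1)]; then take max(V_cont, immediate exercise) for American.
  V(3,0) = exp(-r*dt) * [p*0.000000 + (1-p)*0.000000] = 0.000000; exercise = 0.000000; V(3,0) = max -> 0.000000
  V(3,1) = exp(-r*dt) * [p*0.000000 + (1-p)*2.180000] = 1.282072; exercise = 0.711075; V(3,1) = max -> 1.282072
  V(3,2) = exp(-r*dt) * [p*2.180000 + (1-p)*4.886229] = 3.770461; exercise = 3.570316; V(3,2) = max -> 3.770461
  V(3,3) = exp(-r*dt) * [p*4.886229 + (1-p)*7.310562] = 6.309552; exercise = 6.131722; V(3,3) = max -> 6.309552
  V(2,0) = exp(-r*dt) * [p*0.000000 + (1-p)*1.282072] = 0.753994; exercise = 0.000000; V(2,0) = max -> 0.753994
  V(2,1) = exp(-r*dt) * [p*1.282072 + (1-p)*3.770461] = 2.744868; exercise = 2.180000; V(2,1) = max -> 2.744868
  V(2,2) = exp(-r*dt) * [p*3.770461 + (1-p)*6.309552] = 5.261831; exercise = 4.886229; V(2,2) = max -> 5.261831
  V(1,0) = exp(-r*dt) * [p*0.753994 + (1-p)*2.744868] = 1.924463; exercise = 0.711075; V(1,0) = max -> 1.924463
  V(1,1) = exp(-r*dt) * [p*2.744868 + (1-p)*5.261831] = 4.223738; exercise = 3.570316; V(1,1) = max -> 4.223738
  V(0,0) = exp(-r*dt) * [p*1.924463 + (1-p)*4.223738] = 3.275719; exercise = 2.180000; V(0,0) = max -> 3.275719

Answer: Price = V(0,0) = 3.2757


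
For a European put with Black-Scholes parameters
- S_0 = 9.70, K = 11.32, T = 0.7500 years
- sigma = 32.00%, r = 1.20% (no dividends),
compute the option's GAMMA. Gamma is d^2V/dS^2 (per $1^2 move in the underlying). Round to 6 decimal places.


Answer: Gamma = 0.137740

Derivation:
d1 = -0.3862660480; d2 = -0.6633941772
phi(d1) = 0.3702639079; exp(-qT) = 1.0000000000; exp(-rT) = 0.9910403788
Gamma = exp(-qT) * phi(d1) / (S * sigma * sqrt(T)) = 1.0000000000 * 0.3702639079 / (9.7000 * 0.3200 * 0.8660254038) = 0.137740


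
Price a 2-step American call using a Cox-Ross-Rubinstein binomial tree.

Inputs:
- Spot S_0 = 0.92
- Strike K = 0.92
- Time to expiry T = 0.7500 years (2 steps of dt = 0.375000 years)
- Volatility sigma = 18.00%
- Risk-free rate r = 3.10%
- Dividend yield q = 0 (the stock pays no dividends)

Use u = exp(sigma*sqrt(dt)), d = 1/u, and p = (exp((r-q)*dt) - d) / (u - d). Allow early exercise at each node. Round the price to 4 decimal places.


dt = T/N = 0.375000
u = exp(sigma*sqrt(dt)) = 1.116532; d = 1/u = 0.895631
p = (exp((r-q)*dt) - d) / (u - d) = 0.525404
Discount per step: exp(-r*dt) = 0.988442
Stock lattice S(k, i) with i counting down-moves:
  k=0: S(0,0) = 0.9200
  k=1: S(1,0) = 1.0272; S(1,1) = 0.8240
  k=2: S(2,0) = 1.1469; S(2,1) = 0.9200; S(2,2) = 0.7380
Terminal payoffs V(N, i) = max(S_T - K, 0):
  V(2,0) = 0.226911; V(2,1) = 0.000000; V(2,2) = 0.000000
Backward induction: V(k, i) = exp(-r*dt) * [p * V(k+1, i) + (1-p) * V(k+1, i+1)]; then take max(V_cont, immediate exercise) for American.
  V(1,0) = exp(-r*dt) * [p*0.226911 + (1-p)*0.000000] = 0.117842; exercise = 0.107209; V(1,0) = max -> 0.117842
  V(1,1) = exp(-r*dt) * [p*0.000000 + (1-p)*0.000000] = 0.000000; exercise = 0.000000; V(1,1) = max -> 0.000000
  V(0,0) = exp(-r*dt) * [p*0.117842 + (1-p)*0.000000] = 0.061199; exercise = 0.000000; V(0,0) = max -> 0.061199

Answer: Price = V(0,0) = 0.0612


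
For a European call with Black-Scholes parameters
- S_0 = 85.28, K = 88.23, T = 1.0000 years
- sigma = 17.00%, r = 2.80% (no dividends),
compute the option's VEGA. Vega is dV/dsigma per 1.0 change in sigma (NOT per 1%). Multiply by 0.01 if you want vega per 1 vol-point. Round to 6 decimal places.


d1 = 0.0496642305; d2 = -0.1203357695
phi(d1) = 0.3984505810; exp(-qT) = 1.0000000000; exp(-rT) = 0.9723883668
Vega = S * exp(-qT) * phi(d1) * sqrt(T) = 85.2800 * 1.0000000000 * 0.3984505810 * 1.0000000000 = 33.979866

Answer: Vega = 33.979866


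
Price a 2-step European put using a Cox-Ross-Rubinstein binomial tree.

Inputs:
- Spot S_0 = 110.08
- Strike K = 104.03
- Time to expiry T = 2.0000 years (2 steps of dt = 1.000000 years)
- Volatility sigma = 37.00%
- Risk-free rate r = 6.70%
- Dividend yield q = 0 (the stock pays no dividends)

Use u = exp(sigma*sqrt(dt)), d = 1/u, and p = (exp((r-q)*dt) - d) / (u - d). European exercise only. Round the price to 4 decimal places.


dt = T/N = 1.000000
u = exp(sigma*sqrt(dt)) = 1.447735; d = 1/u = 0.690734
p = (exp((r-q)*dt) - d) / (u - d) = 0.500081
Discount per step: exp(-r*dt) = 0.935195
Stock lattice S(k, i) with i counting down-moves:
  k=0: S(0,0) = 110.0800
  k=1: S(1,0) = 159.3666; S(1,1) = 76.0360
  k=2: S(2,0) = 230.7206; S(2,1) = 110.0800; S(2,2) = 52.5207
Terminal payoffs V(N, i) = max(K - S_T, 0):
  V(2,0) = 0.000000; V(2,1) = 0.000000; V(2,2) = 51.509300
Backward induction: V(k, i) = exp(-r*dt) * [p * V(k+1, i) + (1-p) * V(k+1, i+1)].
  V(1,0) = exp(-r*dt) * [p*0.000000 + (1-p)*0.000000] = 0.000000
  V(1,1) = exp(-r*dt) * [p*0.000000 + (1-p)*51.509300] = 24.081743
  V(0,0) = exp(-r*dt) * [p*0.000000 + (1-p)*24.081743] = 11.258750

Answer: Price = V(0,0) = 11.2588


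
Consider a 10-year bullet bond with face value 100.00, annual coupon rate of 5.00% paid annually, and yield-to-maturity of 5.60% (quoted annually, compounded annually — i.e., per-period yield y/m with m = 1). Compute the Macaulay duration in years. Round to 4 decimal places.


Answer: Macaulay duration = 8.0569 years

Derivation:
Coupon per period c = face * coupon_rate / m = 5.000000
Periods per year m = 1; per-period yield y/m = 0.056000
Number of cashflows N = 10
Cashflows (t years, CF_t, discount factor 1/(1+y/m)^(m*t), PV):
  t = 1.0000: CF_t = 5.000000, DF = 0.946970, PV = 4.734848
  t = 2.0000: CF_t = 5.000000, DF = 0.896752, PV = 4.483758
  t = 3.0000: CF_t = 5.000000, DF = 0.849197, PV = 4.245983
  t = 4.0000: CF_t = 5.000000, DF = 0.804163, PV = 4.020817
  t = 5.0000: CF_t = 5.000000, DF = 0.761518, PV = 3.807592
  t = 6.0000: CF_t = 5.000000, DF = 0.721135, PV = 3.605674
  t = 7.0000: CF_t = 5.000000, DF = 0.682893, PV = 3.414464
  t = 8.0000: CF_t = 5.000000, DF = 0.646679, PV = 3.233394
  t = 9.0000: CF_t = 5.000000, DF = 0.612385, PV = 3.061926
  t = 10.0000: CF_t = 105.000000, DF = 0.579910, PV = 60.890581
Price P = sum_t PV_t = 95.499039
Macaulay numerator sum_t t * PV_t:
  t * PV_t at t = 1.0000: 4.734848
  t * PV_t at t = 2.0000: 8.967516
  t * PV_t at t = 3.0000: 12.737949
  t * PV_t at t = 4.0000: 16.083269
  t * PV_t at t = 5.0000: 19.037960
  t * PV_t at t = 6.0000: 21.634046
  t * PV_t at t = 7.0000: 23.901250
  t * PV_t at t = 8.0000: 25.867154
  t * PV_t at t = 9.0000: 27.557337
  t * PV_t at t = 10.0000: 608.905809
Macaulay duration D = (sum_t t * PV_t) / P = 769.427138 / 95.499039 = 8.056910


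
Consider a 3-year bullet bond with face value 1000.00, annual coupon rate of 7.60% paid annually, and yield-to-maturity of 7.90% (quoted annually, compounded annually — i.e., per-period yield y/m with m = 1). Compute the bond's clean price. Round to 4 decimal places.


Answer: Price = 992.2547

Derivation:
Coupon per period c = face * coupon_rate / m = 76.000000
Periods per year m = 1; per-period yield y/m = 0.079000
Number of cashflows N = 3
Cashflows (t years, CF_t, discount factor 1/(1+y/m)^(m*t), PV):
  t = 1.0000: CF_t = 76.000000, DF = 0.926784, PV = 70.435589
  t = 2.0000: CF_t = 76.000000, DF = 0.858929, PV = 65.278581
  t = 3.0000: CF_t = 1076.000000, DF = 0.796041, PV = 856.540568
Price P = sum_t PV_t = 992.254737


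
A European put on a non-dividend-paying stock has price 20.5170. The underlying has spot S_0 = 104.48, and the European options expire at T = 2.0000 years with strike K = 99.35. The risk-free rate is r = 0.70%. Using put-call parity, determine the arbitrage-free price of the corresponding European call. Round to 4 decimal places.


Put-call parity: C - P = S_0 * exp(-qT) - K * exp(-rT).
S_0 * exp(-qT) = 104.4800 * 1.00000000 = 104.48000000
K * exp(-rT) = 99.3500 * 0.98609754 = 97.96879102
C = P + S*exp(-qT) - K*exp(-rT)
C = 20.5170 + 104.48000000 - 97.96879102 = 27.0282

Answer: Call price = 27.0282


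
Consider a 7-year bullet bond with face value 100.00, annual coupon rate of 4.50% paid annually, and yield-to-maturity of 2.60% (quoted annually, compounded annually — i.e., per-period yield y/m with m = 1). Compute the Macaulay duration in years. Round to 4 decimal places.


Answer: Macaulay duration = 6.2116 years

Derivation:
Coupon per period c = face * coupon_rate / m = 4.500000
Periods per year m = 1; per-period yield y/m = 0.026000
Number of cashflows N = 7
Cashflows (t years, CF_t, discount factor 1/(1+y/m)^(m*t), PV):
  t = 1.0000: CF_t = 4.500000, DF = 0.974659, PV = 4.385965
  t = 2.0000: CF_t = 4.500000, DF = 0.949960, PV = 4.274820
  t = 3.0000: CF_t = 4.500000, DF = 0.925887, PV = 4.166491
  t = 4.0000: CF_t = 4.500000, DF = 0.902424, PV = 4.060907
  t = 5.0000: CF_t = 4.500000, DF = 0.879555, PV = 3.957999
  t = 6.0000: CF_t = 4.500000, DF = 0.857266, PV = 3.857699
  t = 7.0000: CF_t = 104.500000, DF = 0.835542, PV = 87.314177
Price P = sum_t PV_t = 112.018058
Macaulay numerator sum_t t * PV_t:
  t * PV_t at t = 1.0000: 4.385965
  t * PV_t at t = 2.0000: 8.549639
  t * PV_t at t = 3.0000: 12.499473
  t * PV_t at t = 4.0000: 16.243629
  t * PV_t at t = 5.0000: 19.789996
  t * PV_t at t = 6.0000: 23.146195
  t * PV_t at t = 7.0000: 611.199239
Macaulay duration D = (sum_t t * PV_t) / P = 695.814136 / 112.018058 = 6.211625


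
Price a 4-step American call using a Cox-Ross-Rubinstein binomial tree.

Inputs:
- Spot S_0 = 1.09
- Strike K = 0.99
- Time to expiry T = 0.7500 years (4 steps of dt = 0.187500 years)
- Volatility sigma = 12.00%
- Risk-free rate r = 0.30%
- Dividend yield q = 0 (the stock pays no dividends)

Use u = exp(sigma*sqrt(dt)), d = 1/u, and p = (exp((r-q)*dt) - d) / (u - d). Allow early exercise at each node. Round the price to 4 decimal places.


Answer: Price = V(0,0) = 0.1111

Derivation:
dt = T/N = 0.187500
u = exp(sigma*sqrt(dt)) = 1.053335; d = 1/u = 0.949365
p = (exp((r-q)*dt) - d) / (u - d) = 0.492424
Discount per step: exp(-r*dt) = 0.999438
Stock lattice S(k, i) with i counting down-moves:
  k=0: S(0,0) = 1.0900
  k=1: S(1,0) = 1.1481; S(1,1) = 1.0348
  k=2: S(2,0) = 1.2094; S(2,1) = 1.0900; S(2,2) = 0.9824
  k=3: S(3,0) = 1.2739; S(3,1) = 1.1481; S(3,2) = 1.0348; S(3,3) = 0.9327
  k=4: S(4,0) = 1.3418; S(4,1) = 1.2094; S(4,2) = 1.0900; S(4,3) = 0.9824; S(4,4) = 0.8854
Terminal payoffs V(N, i) = max(S_T - K, 0):
  V(4,0) = 0.351816; V(4,1) = 0.219371; V(4,2) = 0.100000; V(4,3) = 0.000000; V(4,4) = 0.000000
Backward induction: V(k, i) = exp(-r*dt) * [p * V(k+1, i) + (1-p) * V(k+1, i+1)]; then take max(V_cont, immediate exercise) for American.
  V(3,0) = exp(-r*dt) * [p*0.351816 + (1-p)*0.219371] = 0.284430; exercise = 0.283874; V(3,0) = max -> 0.284430
  V(3,1) = exp(-r*dt) * [p*0.219371 + (1-p)*0.100000] = 0.158692; exercise = 0.158135; V(3,1) = max -> 0.158692
  V(3,2) = exp(-r*dt) * [p*0.100000 + (1-p)*0.000000] = 0.049215; exercise = 0.044808; V(3,2) = max -> 0.049215
  V(3,3) = exp(-r*dt) * [p*0.000000 + (1-p)*0.000000] = 0.000000; exercise = 0.000000; V(3,3) = max -> 0.000000
  V(2,0) = exp(-r*dt) * [p*0.284430 + (1-p)*0.158692] = 0.220485; exercise = 0.219371; V(2,0) = max -> 0.220485
  V(2,1) = exp(-r*dt) * [p*0.158692 + (1-p)*0.049215] = 0.103066; exercise = 0.100000; V(2,1) = max -> 0.103066
  V(2,2) = exp(-r*dt) * [p*0.049215 + (1-p)*0.000000] = 0.024221; exercise = 0.000000; V(2,2) = max -> 0.024221
  V(1,0) = exp(-r*dt) * [p*0.220485 + (1-p)*0.103066] = 0.160795; exercise = 0.158135; V(1,0) = max -> 0.160795
  V(1,1) = exp(-r*dt) * [p*0.103066 + (1-p)*0.024221] = 0.063011; exercise = 0.044808; V(1,1) = max -> 0.063011
  V(0,0) = exp(-r*dt) * [p*0.160795 + (1-p)*0.063011] = 0.111100; exercise = 0.100000; V(0,0) = max -> 0.111100


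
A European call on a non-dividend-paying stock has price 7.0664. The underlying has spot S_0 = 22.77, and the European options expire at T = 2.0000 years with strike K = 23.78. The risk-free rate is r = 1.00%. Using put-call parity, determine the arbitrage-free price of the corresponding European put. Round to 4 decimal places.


Answer: Put price = 7.6055

Derivation:
Put-call parity: C - P = S_0 * exp(-qT) - K * exp(-rT).
S_0 * exp(-qT) = 22.7700 * 1.00000000 = 22.77000000
K * exp(-rT) = 23.7800 * 0.98019867 = 23.30912445
P = C - S*exp(-qT) + K*exp(-rT)
P = 7.0664 - 22.77000000 + 23.30912445 = 7.6055


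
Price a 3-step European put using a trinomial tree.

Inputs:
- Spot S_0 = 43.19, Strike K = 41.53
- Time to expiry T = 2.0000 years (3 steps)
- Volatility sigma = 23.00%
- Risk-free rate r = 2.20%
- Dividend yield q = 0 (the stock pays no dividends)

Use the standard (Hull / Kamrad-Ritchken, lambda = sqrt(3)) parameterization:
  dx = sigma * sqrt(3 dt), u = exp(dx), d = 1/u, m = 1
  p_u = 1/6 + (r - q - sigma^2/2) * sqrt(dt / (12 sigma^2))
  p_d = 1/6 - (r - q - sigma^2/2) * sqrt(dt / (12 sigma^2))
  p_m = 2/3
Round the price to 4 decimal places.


Answer: Price = V(0,0) = 3.5855

Derivation:
dt = T/N = 0.666667; dx = sigma*sqrt(3*dt) = 0.325269
u = exp(dx) = 1.384403; d = 1/u = 0.722333
p_u = 0.162106, p_m = 0.666667, p_d = 0.171227
Discount per step: exp(-r*dt) = 0.985440
Stock lattice S(k, j) with j the centered position index:
  k=0: S(0,+0) = 43.1900
  k=1: S(1,-1) = 31.1976; S(1,+0) = 43.1900; S(1,+1) = 59.7924
  k=2: S(2,-2) = 22.5350; S(2,-1) = 31.1976; S(2,+0) = 43.1900; S(2,+1) = 59.7924; S(2,+2) = 82.7768
  k=3: S(3,-3) = 16.2778; S(3,-2) = 22.5350; S(3,-1) = 31.1976; S(3,+0) = 43.1900; S(3,+1) = 59.7924; S(3,+2) = 82.7768; S(3,+3) = 114.5964
Terminal payoffs V(N, j) = max(K - S_T, 0):
  V(3,-3) = 25.252210; V(3,-2) = 18.994975; V(3,-1) = 10.332441; V(3,+0) = 0.000000; V(3,+1) = 0.000000; V(3,+2) = 0.000000; V(3,+3) = 0.000000
Backward induction: V(k, j) = exp(-r*dt) * [p_u * V(k+1, j+1) + p_m * V(k+1, j) + p_d * V(k+1, j-1)]
  V(2,-2) = exp(-r*dt) * [p_u*10.332441 + p_m*18.994975 + p_d*25.252210] = 18.390417
  V(2,-1) = exp(-r*dt) * [p_u*0.000000 + p_m*10.332441 + p_d*18.994975] = 9.993101
  V(2,+0) = exp(-r*dt) * [p_u*0.000000 + p_m*0.000000 + p_d*10.332441] = 1.743434
  V(2,+1) = exp(-r*dt) * [p_u*0.000000 + p_m*0.000000 + p_d*0.000000] = 0.000000
  V(2,+2) = exp(-r*dt) * [p_u*0.000000 + p_m*0.000000 + p_d*0.000000] = 0.000000
  V(1,-1) = exp(-r*dt) * [p_u*1.743434 + p_m*9.993101 + p_d*18.390417] = 9.946665
  V(1,+0) = exp(-r*dt) * [p_u*0.000000 + p_m*1.743434 + p_d*9.993101] = 2.831543
  V(1,+1) = exp(-r*dt) * [p_u*0.000000 + p_m*0.000000 + p_d*1.743434] = 0.294177
  V(0,+0) = exp(-r*dt) * [p_u*0.294177 + p_m*2.831543 + p_d*9.946665] = 3.585545


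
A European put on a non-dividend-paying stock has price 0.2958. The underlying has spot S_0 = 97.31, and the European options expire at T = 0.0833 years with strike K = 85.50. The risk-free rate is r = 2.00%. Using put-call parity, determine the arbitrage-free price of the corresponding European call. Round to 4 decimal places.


Answer: Call price = 12.2481

Derivation:
Put-call parity: C - P = S_0 * exp(-qT) - K * exp(-rT).
S_0 * exp(-qT) = 97.3100 * 1.00000000 = 97.31000000
K * exp(-rT) = 85.5000 * 0.99833539 = 85.35767559
C = P + S*exp(-qT) - K*exp(-rT)
C = 0.2958 + 97.31000000 - 85.35767559 = 12.2481


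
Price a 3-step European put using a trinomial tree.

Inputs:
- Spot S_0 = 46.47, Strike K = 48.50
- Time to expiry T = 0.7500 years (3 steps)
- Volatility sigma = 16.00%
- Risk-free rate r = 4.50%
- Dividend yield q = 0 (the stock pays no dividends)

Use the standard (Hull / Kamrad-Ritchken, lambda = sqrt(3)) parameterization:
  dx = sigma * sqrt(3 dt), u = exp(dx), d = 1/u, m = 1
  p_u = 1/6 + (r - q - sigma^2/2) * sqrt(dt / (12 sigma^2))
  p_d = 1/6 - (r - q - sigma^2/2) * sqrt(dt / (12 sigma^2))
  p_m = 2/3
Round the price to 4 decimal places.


Answer: Price = V(0,0) = 2.8374

Derivation:
dt = T/N = 0.250000; dx = sigma*sqrt(3*dt) = 0.138564
u = exp(dx) = 1.148623; d = 1/u = 0.870607
p_u = 0.195715, p_m = 0.666667, p_d = 0.137619
Discount per step: exp(-r*dt) = 0.988813
Stock lattice S(k, j) with j the centered position index:
  k=0: S(0,+0) = 46.4700
  k=1: S(1,-1) = 40.4571; S(1,+0) = 46.4700; S(1,+1) = 53.3765
  k=2: S(2,-2) = 35.2223; S(2,-1) = 40.4571; S(2,+0) = 46.4700; S(2,+1) = 53.3765; S(2,+2) = 61.3095
  k=3: S(3,-3) = 30.6648; S(3,-2) = 35.2223; S(3,-1) = 40.4571; S(3,+0) = 46.4700; S(3,+1) = 53.3765; S(3,+2) = 61.3095; S(3,+3) = 70.4215
Terminal payoffs V(N, j) = max(K - S_T, 0):
  V(3,-3) = 17.835220; V(3,-2) = 13.277721; V(3,-1) = 8.042871; V(3,+0) = 2.030000; V(3,+1) = 0.000000; V(3,+2) = 0.000000; V(3,+3) = 0.000000
Backward induction: V(k, j) = exp(-r*dt) * [p_u * V(k+1, j+1) + p_m * V(k+1, j) + p_d * V(k+1, j-1)]
  V(2,-2) = exp(-r*dt) * [p_u*8.042871 + p_m*13.277721 + p_d*17.835220] = 12.736289
  V(2,-1) = exp(-r*dt) * [p_u*2.030000 + p_m*8.042871 + p_d*13.277721] = 7.501608
  V(2,+0) = exp(-r*dt) * [p_u*0.000000 + p_m*2.030000 + p_d*8.042871] = 2.432661
  V(2,+1) = exp(-r*dt) * [p_u*0.000000 + p_m*0.000000 + p_d*2.030000] = 0.276241
  V(2,+2) = exp(-r*dt) * [p_u*0.000000 + p_m*0.000000 + p_d*0.000000] = 0.000000
  V(1,-1) = exp(-r*dt) * [p_u*2.432661 + p_m*7.501608 + p_d*12.736289] = 7.149050
  V(1,+0) = exp(-r*dt) * [p_u*0.276241 + p_m*2.432661 + p_d*7.501608] = 2.677904
  V(1,+1) = exp(-r*dt) * [p_u*0.000000 + p_m*0.276241 + p_d*2.432661] = 0.513135
  V(0,+0) = exp(-r*dt) * [p_u*0.513135 + p_m*2.677904 + p_d*7.149050] = 2.837439


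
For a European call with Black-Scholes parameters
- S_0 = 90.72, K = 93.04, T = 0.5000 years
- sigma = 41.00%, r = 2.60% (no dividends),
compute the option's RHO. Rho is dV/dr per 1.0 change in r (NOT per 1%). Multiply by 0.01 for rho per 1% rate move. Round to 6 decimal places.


Answer: Rho = 19.549869

Derivation:
d1 = 0.1026971941; d2 = -0.1872165862
phi(d1) = 0.3968440526; exp(-qT) = 1.0000000000; exp(-rT) = 0.9870841350
N(d2) = 0.4257454104
Rho = K*T*exp(-rT)*N(d2) = 93.0400 * 0.5000 * 0.9870841350 * 0.4257454104 = 19.549869


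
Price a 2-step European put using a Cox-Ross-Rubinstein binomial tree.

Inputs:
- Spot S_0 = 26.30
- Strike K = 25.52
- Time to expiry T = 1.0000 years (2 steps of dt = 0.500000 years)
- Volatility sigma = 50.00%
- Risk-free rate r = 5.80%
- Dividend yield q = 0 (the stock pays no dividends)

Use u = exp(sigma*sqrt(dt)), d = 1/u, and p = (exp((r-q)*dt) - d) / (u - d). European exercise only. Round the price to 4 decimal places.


dt = T/N = 0.500000
u = exp(sigma*sqrt(dt)) = 1.424119; d = 1/u = 0.702189
p = (exp((r-q)*dt) - d) / (u - d) = 0.453279
Discount per step: exp(-r*dt) = 0.971416
Stock lattice S(k, i) with i counting down-moves:
  k=0: S(0,0) = 26.3000
  k=1: S(1,0) = 37.4543; S(1,1) = 18.4676
  k=2: S(2,0) = 53.3394; S(2,1) = 26.3000; S(2,2) = 12.9677
Terminal payoffs V(N, i) = max(K - S_T, 0):
  V(2,0) = 0.000000; V(2,1) = 0.000000; V(2,2) = 12.552293
Backward induction: V(k, i) = exp(-r*dt) * [p * V(k+1, i) + (1-p) * V(k+1, i+1)].
  V(1,0) = exp(-r*dt) * [p*0.000000 + (1-p)*0.000000] = 0.000000
  V(1,1) = exp(-r*dt) * [p*0.000000 + (1-p)*12.552293] = 6.666442
  V(0,0) = exp(-r*dt) * [p*0.000000 + (1-p)*6.666442] = 3.540505

Answer: Price = V(0,0) = 3.5405


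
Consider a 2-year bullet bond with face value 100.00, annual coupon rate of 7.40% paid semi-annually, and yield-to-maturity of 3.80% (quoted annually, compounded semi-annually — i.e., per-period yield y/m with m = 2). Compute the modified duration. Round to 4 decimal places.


Coupon per period c = face * coupon_rate / m = 3.700000
Periods per year m = 2; per-period yield y/m = 0.019000
Number of cashflows N = 4
Cashflows (t years, CF_t, discount factor 1/(1+y/m)^(m*t), PV):
  t = 0.5000: CF_t = 3.700000, DF = 0.981354, PV = 3.631011
  t = 1.0000: CF_t = 3.700000, DF = 0.963056, PV = 3.563308
  t = 1.5000: CF_t = 3.700000, DF = 0.945099, PV = 3.496867
  t = 2.0000: CF_t = 103.700000, DF = 0.927477, PV = 96.179390
Price P = sum_t PV_t = 106.870577
First compute Macaulay numerator sum_t t * PV_t:
  t * PV_t at t = 0.5000: 1.815505
  t * PV_t at t = 1.0000: 3.563308
  t * PV_t at t = 1.5000: 5.245301
  t * PV_t at t = 2.0000: 192.358781
Macaulay duration D = 202.982895 / 106.870577 = 1.899334
Modified duration = D / (1 + y/m) = 1.899334 / (1 + 0.019000) = 1.863919

Answer: Modified duration = 1.8639


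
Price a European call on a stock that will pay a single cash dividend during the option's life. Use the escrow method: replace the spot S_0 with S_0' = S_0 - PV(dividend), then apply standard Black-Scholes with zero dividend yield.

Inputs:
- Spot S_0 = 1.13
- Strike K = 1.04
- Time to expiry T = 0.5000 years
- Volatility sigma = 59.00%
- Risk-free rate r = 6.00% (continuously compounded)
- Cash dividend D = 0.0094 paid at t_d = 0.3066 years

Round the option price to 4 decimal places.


Answer: Price = 0.2372

Derivation:
PV(D) = D * exp(-r * t_d) = 0.0094 * 0.98177217 = 0.00922866
S_0' = S_0 - PV(D) = 1.1300 - 0.00922866 = 1.12077134
d1 = (ln(S_0'/K) + (r + sigma^2/2)*T) / (sigma*sqrt(T)) = 0.45979063
d2 = d1 - sigma*sqrt(T) = 0.04259763
exp(-rT) = 0.97044553
N(d1) = 0.67716675; N(d2) = 0.51698886
C = S_0' * N(d1) - K * exp(-rT) * N(d2) = 1.12077134 * 0.67716675 - 1.0400 * 0.97044553 * 0.51698886 = 0.2372


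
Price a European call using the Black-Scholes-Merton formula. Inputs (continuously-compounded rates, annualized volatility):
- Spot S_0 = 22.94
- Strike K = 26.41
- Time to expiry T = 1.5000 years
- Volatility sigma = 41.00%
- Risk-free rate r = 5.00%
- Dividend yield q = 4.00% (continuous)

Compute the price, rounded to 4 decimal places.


Answer: Price = 3.2608

Derivation:
d1 = (ln(S/K) + (r - q + 0.5*sigma^2) * T) / (sigma * sqrt(T)) = 0.00042694
d2 = d1 - sigma * sqrt(T) = -0.50171846
exp(-rT) = 0.92774349; exp(-qT) = 0.94176453
C = S_0 * exp(-qT) * N(d1) - K * exp(-rT) * N(d2)
N(d1) = 0.50017032; N(d2) = 0.30793279
C = 22.9400 * 0.94176453 * 0.50017032 - 26.4100 * 0.92774349 * 0.30793279 = 3.2608


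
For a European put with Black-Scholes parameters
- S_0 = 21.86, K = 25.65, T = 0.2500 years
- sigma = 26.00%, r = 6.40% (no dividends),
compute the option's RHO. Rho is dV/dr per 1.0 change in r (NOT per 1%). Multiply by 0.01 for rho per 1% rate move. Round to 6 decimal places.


Answer: Rho = -5.549411

Derivation:
d1 = -1.0418083759; d2 = -1.1718083759
phi(d1) = 0.2318601527; exp(-qT) = 1.0000000000; exp(-rT) = 0.9841273201
N(-d2) = 0.8793630004
Rho = -K*T*exp(-rT)*N(-d2) = -25.6500 * 0.2500 * 0.9841273201 * 0.8793630004 = -5.549411


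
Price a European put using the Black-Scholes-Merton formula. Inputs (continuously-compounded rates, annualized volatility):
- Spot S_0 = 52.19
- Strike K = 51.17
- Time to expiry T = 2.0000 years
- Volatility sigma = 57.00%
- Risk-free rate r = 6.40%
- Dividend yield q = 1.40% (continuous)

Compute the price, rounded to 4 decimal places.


d1 = (ln(S/K) + (r - q + 0.5*sigma^2) * T) / (sigma * sqrt(T)) = 0.55158979
d2 = d1 - sigma * sqrt(T) = -0.25451194
exp(-rT) = 0.87985338; exp(-qT) = 0.97238837
P = K * exp(-rT) * N(-d2) - S_0 * exp(-qT) * N(-d1)
N(-d1) = 0.29061472; N(-d2) = 0.60044996
P = 51.1700 * 0.87985338 * 0.60044996 - 52.1900 * 0.97238837 * 0.29061472 = 12.2851

Answer: Price = 12.2851


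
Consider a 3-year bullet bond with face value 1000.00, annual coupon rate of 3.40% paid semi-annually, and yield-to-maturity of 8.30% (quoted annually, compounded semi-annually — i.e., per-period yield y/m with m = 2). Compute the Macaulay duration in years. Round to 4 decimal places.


Answer: Macaulay duration = 2.8669 years

Derivation:
Coupon per period c = face * coupon_rate / m = 17.000000
Periods per year m = 2; per-period yield y/m = 0.041500
Number of cashflows N = 6
Cashflows (t years, CF_t, discount factor 1/(1+y/m)^(m*t), PV):
  t = 0.5000: CF_t = 17.000000, DF = 0.960154, PV = 16.322612
  t = 1.0000: CF_t = 17.000000, DF = 0.921895, PV = 15.672215
  t = 1.5000: CF_t = 17.000000, DF = 0.885161, PV = 15.047734
  t = 2.0000: CF_t = 17.000000, DF = 0.849890, PV = 14.448136
  t = 2.5000: CF_t = 17.000000, DF = 0.816025, PV = 13.872430
  t = 3.0000: CF_t = 1017.000000, DF = 0.783510, PV = 796.829322
Price P = sum_t PV_t = 872.192449
Macaulay numerator sum_t t * PV_t:
  t * PV_t at t = 0.5000: 8.161306
  t * PV_t at t = 1.0000: 15.672215
  t * PV_t at t = 1.5000: 22.571601
  t * PV_t at t = 2.0000: 28.896272
  t * PV_t at t = 2.5000: 34.681076
  t * PV_t at t = 3.0000: 2390.487967
Macaulay duration D = (sum_t t * PV_t) / P = 2500.470436 / 872.192449 = 2.866879
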